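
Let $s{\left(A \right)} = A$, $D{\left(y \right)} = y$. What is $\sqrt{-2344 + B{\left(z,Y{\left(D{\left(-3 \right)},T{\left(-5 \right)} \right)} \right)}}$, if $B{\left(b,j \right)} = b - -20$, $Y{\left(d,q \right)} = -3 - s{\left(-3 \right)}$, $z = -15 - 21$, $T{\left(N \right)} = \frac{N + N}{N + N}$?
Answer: $2 i \sqrt{590} \approx 48.58 i$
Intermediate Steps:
$T{\left(N \right)} = 1$ ($T{\left(N \right)} = \frac{2 N}{2 N} = 2 N \frac{1}{2 N} = 1$)
$z = -36$ ($z = -15 - 21 = -36$)
$Y{\left(d,q \right)} = 0$ ($Y{\left(d,q \right)} = -3 - -3 = -3 + 3 = 0$)
$B{\left(b,j \right)} = 20 + b$ ($B{\left(b,j \right)} = b + 20 = 20 + b$)
$\sqrt{-2344 + B{\left(z,Y{\left(D{\left(-3 \right)},T{\left(-5 \right)} \right)} \right)}} = \sqrt{-2344 + \left(20 - 36\right)} = \sqrt{-2344 - 16} = \sqrt{-2360} = 2 i \sqrt{590}$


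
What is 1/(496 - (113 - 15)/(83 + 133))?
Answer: 108/53519 ≈ 0.0020180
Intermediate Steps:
1/(496 - (113 - 15)/(83 + 133)) = 1/(496 - 98/216) = 1/(496 - 1*49/108) = 1/(496 - 49/108) = 1/(53519/108) = 108/53519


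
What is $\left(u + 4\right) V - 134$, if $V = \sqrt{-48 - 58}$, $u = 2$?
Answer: $-134 + 6 i \sqrt{106} \approx -134.0 + 61.774 i$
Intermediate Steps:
$V = i \sqrt{106}$ ($V = \sqrt{-106} = i \sqrt{106} \approx 10.296 i$)
$\left(u + 4\right) V - 134 = \left(2 + 4\right) i \sqrt{106} - 134 = 6 i \sqrt{106} - 134 = -134 + 6 i \sqrt{106}$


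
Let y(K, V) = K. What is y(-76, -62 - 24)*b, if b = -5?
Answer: 380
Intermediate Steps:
y(-76, -62 - 24)*b = -76*(-5) = 380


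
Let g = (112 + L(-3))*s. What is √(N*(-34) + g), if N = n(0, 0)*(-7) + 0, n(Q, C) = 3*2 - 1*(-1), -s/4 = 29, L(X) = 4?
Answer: 3*I*√1310 ≈ 108.58*I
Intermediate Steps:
s = -116 (s = -4*29 = -116)
n(Q, C) = 7 (n(Q, C) = 6 + 1 = 7)
N = -49 (N = 7*(-7) + 0 = -49 + 0 = -49)
g = -13456 (g = (112 + 4)*(-116) = 116*(-116) = -13456)
√(N*(-34) + g) = √(-49*(-34) - 13456) = √(1666 - 13456) = √(-11790) = 3*I*√1310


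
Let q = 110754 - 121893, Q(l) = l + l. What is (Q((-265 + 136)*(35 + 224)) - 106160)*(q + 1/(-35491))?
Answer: 68385709233500/35491 ≈ 1.9268e+9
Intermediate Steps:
Q(l) = 2*l
q = -11139
(Q((-265 + 136)*(35 + 224)) - 106160)*(q + 1/(-35491)) = (2*((-265 + 136)*(35 + 224)) - 106160)*(-11139 + 1/(-35491)) = (2*(-129*259) - 106160)*(-11139 - 1/35491) = (2*(-33411) - 106160)*(-395334250/35491) = (-66822 - 106160)*(-395334250/35491) = -172982*(-395334250/35491) = 68385709233500/35491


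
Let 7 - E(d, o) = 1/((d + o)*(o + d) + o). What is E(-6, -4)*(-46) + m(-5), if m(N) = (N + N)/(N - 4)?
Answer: -46139/144 ≈ -320.41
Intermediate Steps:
m(N) = 2*N/(-4 + N) (m(N) = (2*N)/(-4 + N) = 2*N/(-4 + N))
E(d, o) = 7 - 1/(o + (d + o)²) (E(d, o) = 7 - 1/((d + o)*(o + d) + o) = 7 - 1/((d + o)*(d + o) + o) = 7 - 1/((d + o)² + o) = 7 - 1/(o + (d + o)²))
E(-6, -4)*(-46) + m(-5) = ((-1 + 7*(-4) + 7*(-6 - 4)²)/(-4 + (-6 - 4)²))*(-46) + 2*(-5)/(-4 - 5) = ((-1 - 28 + 7*(-10)²)/(-4 + (-10)²))*(-46) + 2*(-5)/(-9) = ((-1 - 28 + 7*100)/(-4 + 100))*(-46) + 2*(-5)*(-⅑) = ((-1 - 28 + 700)/96)*(-46) + 10/9 = ((1/96)*671)*(-46) + 10/9 = (671/96)*(-46) + 10/9 = -15433/48 + 10/9 = -46139/144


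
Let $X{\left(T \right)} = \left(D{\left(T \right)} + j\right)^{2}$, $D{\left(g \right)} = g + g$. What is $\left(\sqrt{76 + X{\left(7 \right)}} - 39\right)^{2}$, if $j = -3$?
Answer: $\left(39 - \sqrt{197}\right)^{2} \approx 623.22$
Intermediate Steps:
$D{\left(g \right)} = 2 g$
$X{\left(T \right)} = \left(-3 + 2 T\right)^{2}$ ($X{\left(T \right)} = \left(2 T - 3\right)^{2} = \left(-3 + 2 T\right)^{2}$)
$\left(\sqrt{76 + X{\left(7 \right)}} - 39\right)^{2} = \left(\sqrt{76 + \left(-3 + 2 \cdot 7\right)^{2}} - 39\right)^{2} = \left(\sqrt{76 + \left(-3 + 14\right)^{2}} - 39\right)^{2} = \left(\sqrt{76 + 11^{2}} - 39\right)^{2} = \left(\sqrt{76 + 121} - 39\right)^{2} = \left(\sqrt{197} - 39\right)^{2} = \left(-39 + \sqrt{197}\right)^{2}$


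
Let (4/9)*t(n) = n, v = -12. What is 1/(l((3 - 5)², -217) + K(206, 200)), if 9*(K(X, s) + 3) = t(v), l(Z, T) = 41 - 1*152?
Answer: -1/117 ≈ -0.0085470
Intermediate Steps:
t(n) = 9*n/4
l(Z, T) = -111 (l(Z, T) = 41 - 152 = -111)
K(X, s) = -6 (K(X, s) = -3 + ((9/4)*(-12))/9 = -3 + (⅑)*(-27) = -3 - 3 = -6)
1/(l((3 - 5)², -217) + K(206, 200)) = 1/(-111 - 6) = 1/(-117) = -1/117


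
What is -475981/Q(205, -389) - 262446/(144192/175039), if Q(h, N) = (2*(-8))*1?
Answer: -6941457437/24032 ≈ -2.8884e+5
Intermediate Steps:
Q(h, N) = -16 (Q(h, N) = -16*1 = -16)
-475981/Q(205, -389) - 262446/(144192/175039) = -475981/(-16) - 262446/(144192/175039) = -475981*(-1/16) - 262446/(144192*(1/175039)) = 475981/16 - 262446/144192/175039 = 475981/16 - 262446*175039/144192 = 475981/16 - 7656380899/24032 = -6941457437/24032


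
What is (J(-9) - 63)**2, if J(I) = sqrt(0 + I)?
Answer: 3960 - 378*I ≈ 3960.0 - 378.0*I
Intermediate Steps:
J(I) = sqrt(I)
(J(-9) - 63)**2 = (sqrt(-9) - 63)**2 = (3*I - 63)**2 = (-63 + 3*I)**2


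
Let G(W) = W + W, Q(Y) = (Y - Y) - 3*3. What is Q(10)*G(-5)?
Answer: 90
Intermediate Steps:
Q(Y) = -9 (Q(Y) = 0 - 9 = -9)
G(W) = 2*W
Q(10)*G(-5) = -18*(-5) = -9*(-10) = 90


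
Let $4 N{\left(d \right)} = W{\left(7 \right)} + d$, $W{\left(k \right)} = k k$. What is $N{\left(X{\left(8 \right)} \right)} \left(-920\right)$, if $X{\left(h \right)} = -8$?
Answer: $-9430$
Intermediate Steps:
$W{\left(k \right)} = k^{2}$
$N{\left(d \right)} = \frac{49}{4} + \frac{d}{4}$ ($N{\left(d \right)} = \frac{7^{2} + d}{4} = \frac{49 + d}{4} = \frac{49}{4} + \frac{d}{4}$)
$N{\left(X{\left(8 \right)} \right)} \left(-920\right) = \left(\frac{49}{4} + \frac{1}{4} \left(-8\right)\right) \left(-920\right) = \left(\frac{49}{4} - 2\right) \left(-920\right) = \frac{41}{4} \left(-920\right) = -9430$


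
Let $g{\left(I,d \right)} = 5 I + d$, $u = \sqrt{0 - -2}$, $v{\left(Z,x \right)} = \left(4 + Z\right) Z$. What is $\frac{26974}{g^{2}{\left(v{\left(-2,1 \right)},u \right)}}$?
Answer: $\frac{26974}{\left(-20 + \sqrt{2}\right)^{2}} \approx 78.088$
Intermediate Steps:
$v{\left(Z,x \right)} = Z \left(4 + Z\right)$
$u = \sqrt{2}$ ($u = \sqrt{0 + \left(-2 + 4\right)} = \sqrt{0 + 2} = \sqrt{2} \approx 1.4142$)
$g{\left(I,d \right)} = d + 5 I$
$\frac{26974}{g^{2}{\left(v{\left(-2,1 \right)},u \right)}} = \frac{26974}{\left(\sqrt{2} + 5 \left(- 2 \left(4 - 2\right)\right)\right)^{2}} = \frac{26974}{\left(\sqrt{2} + 5 \left(\left(-2\right) 2\right)\right)^{2}} = \frac{26974}{\left(\sqrt{2} + 5 \left(-4\right)\right)^{2}} = \frac{26974}{\left(\sqrt{2} - 20\right)^{2}} = \frac{26974}{\left(-20 + \sqrt{2}\right)^{2}}$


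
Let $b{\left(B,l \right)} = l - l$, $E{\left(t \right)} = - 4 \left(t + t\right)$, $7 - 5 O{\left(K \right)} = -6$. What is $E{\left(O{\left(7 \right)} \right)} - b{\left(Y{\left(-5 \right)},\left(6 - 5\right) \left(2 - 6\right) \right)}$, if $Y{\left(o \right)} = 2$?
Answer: $- \frac{104}{5} \approx -20.8$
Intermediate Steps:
$O{\left(K \right)} = \frac{13}{5}$ ($O{\left(K \right)} = \frac{7}{5} - - \frac{6}{5} = \frac{7}{5} + \frac{6}{5} = \frac{13}{5}$)
$E{\left(t \right)} = - 8 t$ ($E{\left(t \right)} = - 4 \cdot 2 t = - 8 t$)
$b{\left(B,l \right)} = 0$
$E{\left(O{\left(7 \right)} \right)} - b{\left(Y{\left(-5 \right)},\left(6 - 5\right) \left(2 - 6\right) \right)} = \left(-8\right) \frac{13}{5} - 0 = - \frac{104}{5} + 0 = - \frac{104}{5}$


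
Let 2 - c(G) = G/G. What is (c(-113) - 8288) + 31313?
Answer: 23026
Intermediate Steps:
c(G) = 1 (c(G) = 2 - G/G = 2 - 1*1 = 2 - 1 = 1)
(c(-113) - 8288) + 31313 = (1 - 8288) + 31313 = -8287 + 31313 = 23026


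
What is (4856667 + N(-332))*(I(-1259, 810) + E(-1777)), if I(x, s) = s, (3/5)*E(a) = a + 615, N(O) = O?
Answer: -16414412300/3 ≈ -5.4715e+9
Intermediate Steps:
E(a) = 1025 + 5*a/3 (E(a) = 5*(a + 615)/3 = 5*(615 + a)/3 = 1025 + 5*a/3)
(4856667 + N(-332))*(I(-1259, 810) + E(-1777)) = (4856667 - 332)*(810 + (1025 + (5/3)*(-1777))) = 4856335*(810 + (1025 - 8885/3)) = 4856335*(810 - 5810/3) = 4856335*(-3380/3) = -16414412300/3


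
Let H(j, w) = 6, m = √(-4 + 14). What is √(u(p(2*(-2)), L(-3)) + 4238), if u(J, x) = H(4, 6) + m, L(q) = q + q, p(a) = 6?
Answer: √(4244 + √10) ≈ 65.170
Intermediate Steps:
m = √10 ≈ 3.1623
L(q) = 2*q
u(J, x) = 6 + √10
√(u(p(2*(-2)), L(-3)) + 4238) = √((6 + √10) + 4238) = √(4244 + √10)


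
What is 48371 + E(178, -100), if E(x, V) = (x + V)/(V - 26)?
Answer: 1015778/21 ≈ 48370.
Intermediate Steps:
E(x, V) = (V + x)/(-26 + V)
48371 + E(178, -100) = 48371 + (-100 + 178)/(-26 - 100) = 48371 + 78/(-126) = 48371 - 1/126*78 = 48371 - 13/21 = 1015778/21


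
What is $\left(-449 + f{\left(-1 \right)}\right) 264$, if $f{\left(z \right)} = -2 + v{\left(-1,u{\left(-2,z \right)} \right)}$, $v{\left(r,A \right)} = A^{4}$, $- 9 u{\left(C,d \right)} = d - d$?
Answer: $-119064$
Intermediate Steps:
$u{\left(C,d \right)} = 0$ ($u{\left(C,d \right)} = - \frac{d - d}{9} = \left(- \frac{1}{9}\right) 0 = 0$)
$f{\left(z \right)} = -2$ ($f{\left(z \right)} = -2 + 0^{4} = -2 + 0 = -2$)
$\left(-449 + f{\left(-1 \right)}\right) 264 = \left(-449 - 2\right) 264 = \left(-451\right) 264 = -119064$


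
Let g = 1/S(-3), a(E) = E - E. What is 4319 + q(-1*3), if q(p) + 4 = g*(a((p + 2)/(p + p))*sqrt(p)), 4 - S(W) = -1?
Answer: 4315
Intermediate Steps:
S(W) = 5 (S(W) = 4 - 1*(-1) = 4 + 1 = 5)
a(E) = 0
g = 1/5 ≈ 0.20000
q(p) = -4 (q(p) = -4 + (0*sqrt(p))/5 = -4 + (1/5)*0 = -4 + 0 = -4)
4319 + q(-1*3) = 4319 - 4 = 4315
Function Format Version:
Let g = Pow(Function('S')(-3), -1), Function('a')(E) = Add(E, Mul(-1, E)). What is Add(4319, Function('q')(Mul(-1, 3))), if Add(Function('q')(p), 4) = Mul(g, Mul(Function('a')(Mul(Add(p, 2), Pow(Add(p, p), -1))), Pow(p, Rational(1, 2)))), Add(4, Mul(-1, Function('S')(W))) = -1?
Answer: 4315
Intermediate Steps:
Function('S')(W) = 5 (Function('S')(W) = Add(4, Mul(-1, -1)) = Add(4, 1) = 5)
Function('a')(E) = 0
g = Rational(1, 5) (g = Pow(5, -1) = Rational(1, 5) ≈ 0.20000)
Function('q')(p) = -4 (Function('q')(p) = Add(-4, Mul(Rational(1, 5), Mul(0, Pow(p, Rational(1, 2))))) = Add(-4, Mul(Rational(1, 5), 0)) = Add(-4, 0) = -4)
Add(4319, Function('q')(Mul(-1, 3))) = Add(4319, -4) = 4315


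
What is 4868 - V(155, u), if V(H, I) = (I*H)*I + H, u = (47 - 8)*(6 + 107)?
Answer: -3010350882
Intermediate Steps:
u = 4407 (u = 39*113 = 4407)
V(H, I) = H + H*I² (V(H, I) = (H*I)*I + H = H*I² + H = H + H*I²)
4868 - V(155, u) = 4868 - 155*(1 + 4407²) = 4868 - 155*(1 + 19421649) = 4868 - 155*19421650 = 4868 - 1*3010355750 = 4868 - 3010355750 = -3010350882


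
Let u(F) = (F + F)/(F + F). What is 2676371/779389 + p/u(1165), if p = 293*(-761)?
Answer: -173780027126/779389 ≈ -2.2297e+5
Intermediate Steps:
p = -222973
u(F) = 1 (u(F) = (2*F)/((2*F)) = (2*F)*(1/(2*F)) = 1)
2676371/779389 + p/u(1165) = 2676371/779389 - 222973/1 = 2676371*(1/779389) - 222973*1 = 2676371/779389 - 222973 = -173780027126/779389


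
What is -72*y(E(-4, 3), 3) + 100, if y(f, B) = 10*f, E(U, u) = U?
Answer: 2980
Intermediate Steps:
-72*y(E(-4, 3), 3) + 100 = -720*(-4) + 100 = -72*(-40) + 100 = 2880 + 100 = 2980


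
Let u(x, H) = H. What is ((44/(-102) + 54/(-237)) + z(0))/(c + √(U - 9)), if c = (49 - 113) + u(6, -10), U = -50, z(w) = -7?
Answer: 2283566/22300515 + 30859*I*√59/22300515 ≈ 0.1024 + 0.010629*I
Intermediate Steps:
c = -74 (c = (49 - 113) - 10 = -64 - 10 = -74)
((44/(-102) + 54/(-237)) + z(0))/(c + √(U - 9)) = ((44/(-102) + 54/(-237)) - 7)/(-74 + √(-50 - 9)) = ((44*(-1/102) + 54*(-1/237)) - 7)/(-74 + √(-59)) = ((-22/51 - 18/79) - 7)/(-74 + I*√59) = (-2656/4029 - 7)/(-74 + I*√59) = -30859/(4029*(-74 + I*√59))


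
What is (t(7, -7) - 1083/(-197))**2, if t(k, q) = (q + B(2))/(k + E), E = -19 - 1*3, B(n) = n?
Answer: 11874916/349281 ≈ 33.998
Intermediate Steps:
E = -22 (E = -19 - 3 = -22)
t(k, q) = (2 + q)/(-22 + k) (t(k, q) = (q + 2)/(k - 22) = (2 + q)/(-22 + k))
(t(7, -7) - 1083/(-197))**2 = ((2 - 7)/(-22 + 7) - 1083/(-197))**2 = (-5/(-15) - 1083*(-1/197))**2 = (-1/15*(-5) + 1083/197)**2 = (1/3 + 1083/197)**2 = (3446/591)**2 = 11874916/349281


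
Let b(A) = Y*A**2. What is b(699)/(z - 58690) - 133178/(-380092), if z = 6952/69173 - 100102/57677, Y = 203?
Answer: -5370692753875281855175/3178675395095914648 ≈ -1689.6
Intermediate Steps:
z = -6523385142/3989691121 (z = 6952*(1/69173) - 100102*1/57677 = 6952/69173 - 100102/57677 = -6523385142/3989691121 ≈ -1.6351)
b(A) = 203*A**2
b(699)/(z - 58690) - 133178/(-380092) = (203*699**2)/(-6523385142/3989691121 - 58690) - 133178/(-380092) = (203*488601)/(-234161495276632/3989691121) - 133178*(-1/380092) = 99186003*(-3989691121/234161495276632) + 66589/190046 = -56531645070939909/33451642182376 + 66589/190046 = -5370692753875281855175/3178675395095914648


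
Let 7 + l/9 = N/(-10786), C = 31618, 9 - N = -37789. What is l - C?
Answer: -171025724/5393 ≈ -31713.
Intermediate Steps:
N = 37798 (N = 9 - 1*(-37789) = 9 + 37789 = 37798)
l = -509850/5393 (l = -63 + 9*(37798/(-10786)) = -63 + 9*(37798*(-1/10786)) = -63 + 9*(-18899/5393) = -63 - 170091/5393 = -509850/5393 ≈ -94.539)
l - C = -509850/5393 - 1*31618 = -509850/5393 - 31618 = -171025724/5393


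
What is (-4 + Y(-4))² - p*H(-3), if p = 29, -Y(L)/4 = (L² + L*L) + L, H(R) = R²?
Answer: 13195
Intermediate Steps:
Y(L) = -8*L² - 4*L (Y(L) = -4*((L² + L*L) + L) = -4*((L² + L²) + L) = -4*(2*L² + L) = -4*(L + 2*L²) = -8*L² - 4*L)
(-4 + Y(-4))² - p*H(-3) = (-4 - 4*(-4)*(1 + 2*(-4)))² - 29*(-3)² = (-4 - 4*(-4)*(1 - 8))² - 29*9 = (-4 - 4*(-4)*(-7))² - 1*261 = (-4 - 112)² - 261 = (-116)² - 261 = 13456 - 261 = 13195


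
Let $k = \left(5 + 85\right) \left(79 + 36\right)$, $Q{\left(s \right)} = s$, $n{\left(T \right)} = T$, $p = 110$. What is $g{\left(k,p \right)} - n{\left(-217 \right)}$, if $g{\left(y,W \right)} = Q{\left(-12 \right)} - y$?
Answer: $-10145$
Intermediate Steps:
$k = 10350$ ($k = 90 \cdot 115 = 10350$)
$g{\left(y,W \right)} = -12 - y$
$g{\left(k,p \right)} - n{\left(-217 \right)} = \left(-12 - 10350\right) - -217 = \left(-12 - 10350\right) + 217 = -10362 + 217 = -10145$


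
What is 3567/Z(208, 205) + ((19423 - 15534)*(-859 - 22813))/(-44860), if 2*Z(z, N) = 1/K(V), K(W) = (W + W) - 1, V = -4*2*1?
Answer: -1337117668/11215 ≈ -1.1923e+5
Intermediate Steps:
V = -8 (V = -8*1 = -8)
K(W) = -1 + 2*W (K(W) = 2*W - 1 = -1 + 2*W)
Z(z, N) = -1/34 (Z(z, N) = 1/(2*(-1 + 2*(-8))) = 1/(2*(-1 - 16)) = (1/2)/(-17) = (1/2)*(-1/17) = -1/34)
3567/Z(208, 205) + ((19423 - 15534)*(-859 - 22813))/(-44860) = 3567/(-1/34) + ((19423 - 15534)*(-859 - 22813))/(-44860) = 3567*(-34) + (3889*(-23672))*(-1/44860) = -121278 - 92060408*(-1/44860) = -121278 + 23015102/11215 = -1337117668/11215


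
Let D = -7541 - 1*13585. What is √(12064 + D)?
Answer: I*√9062 ≈ 95.195*I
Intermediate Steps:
D = -21126 (D = -7541 - 13585 = -21126)
√(12064 + D) = √(12064 - 21126) = √(-9062) = I*√9062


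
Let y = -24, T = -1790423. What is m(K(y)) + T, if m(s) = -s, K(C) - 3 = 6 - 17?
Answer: -1790415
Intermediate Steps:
K(C) = -8 (K(C) = 3 + (6 - 17) = 3 - 11 = -8)
m(K(y)) + T = -1*(-8) - 1790423 = 8 - 1790423 = -1790415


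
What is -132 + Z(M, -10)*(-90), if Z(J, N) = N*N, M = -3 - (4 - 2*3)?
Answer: -9132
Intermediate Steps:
M = -1 (M = -3 - (4 - 6) = -3 - 1*(-2) = -3 + 2 = -1)
Z(J, N) = N²
-132 + Z(M, -10)*(-90) = -132 + (-10)²*(-90) = -132 + 100*(-90) = -132 - 9000 = -9132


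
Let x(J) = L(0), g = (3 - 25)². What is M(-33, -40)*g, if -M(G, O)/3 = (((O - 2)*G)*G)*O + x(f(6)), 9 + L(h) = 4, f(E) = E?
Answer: -2656455780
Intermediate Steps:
g = 484 (g = (-22)² = 484)
L(h) = -5 (L(h) = -9 + 4 = -5)
x(J) = -5
M(G, O) = 15 - 3*O*G²*(-2 + O) (M(G, O) = -3*((((O - 2)*G)*G)*O - 5) = -3*((((-2 + O)*G)*G)*O - 5) = -3*(((G*(-2 + O))*G)*O - 5) = -3*((G²*(-2 + O))*O - 5) = -3*(O*G²*(-2 + O) - 5) = -3*(-5 + O*G²*(-2 + O)) = 15 - 3*O*G²*(-2 + O))
M(-33, -40)*g = (15 - 3*(-33)²*(-40)² + 6*(-40)*(-33)²)*484 = (15 - 3*1089*1600 + 6*(-40)*1089)*484 = (15 - 5227200 - 261360)*484 = -5488545*484 = -2656455780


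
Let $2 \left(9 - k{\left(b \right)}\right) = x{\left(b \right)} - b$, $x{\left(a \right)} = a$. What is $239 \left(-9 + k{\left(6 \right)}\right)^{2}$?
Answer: $0$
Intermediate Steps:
$k{\left(b \right)} = 9$ ($k{\left(b \right)} = 9 - \frac{b - b}{2} = 9 - 0 = 9 + 0 = 9$)
$239 \left(-9 + k{\left(6 \right)}\right)^{2} = 239 \left(-9 + 9\right)^{2} = 239 \cdot 0^{2} = 239 \cdot 0 = 0$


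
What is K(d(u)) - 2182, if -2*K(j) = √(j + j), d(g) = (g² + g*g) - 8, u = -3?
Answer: -2182 - √5 ≈ -2184.2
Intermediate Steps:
d(g) = -8 + 2*g² (d(g) = (g² + g²) - 8 = 2*g² - 8 = -8 + 2*g²)
K(j) = -√2*√j/2 (K(j) = -√(j + j)/2 = -√2*√j/2)
K(d(u)) - 2182 = -√2*√(-8 + 2*(-3)²)/2 - 2182 = -√2*√(-8 + 2*9)/2 - 2182 = -√2*√(-8 + 18)/2 - 2182 = -√2*√10/2 - 2182 = -√5 - 2182 = -2182 - √5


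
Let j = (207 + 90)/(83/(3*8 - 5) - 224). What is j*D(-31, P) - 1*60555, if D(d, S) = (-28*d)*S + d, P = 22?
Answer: -120093270/1391 ≈ -86336.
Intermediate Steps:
D(d, S) = d - 28*S*d (D(d, S) = -28*S*d + d = d - 28*S*d)
j = -1881/1391 (j = 297/(83/(24 - 5) - 224) = 297/(83/19 - 224) = 297/(-4173/19) = 297*(-19/4173) = -1881/1391 ≈ -1.3523)
j*D(-31, P) - 1*60555 = -(-58311)*(1 - 28*22)/1391 - 1*60555 = -(-58311)*(1 - 616)/1391 - 60555 = -(-58311)*(-615)/1391 - 60555 = -1881/1391*19065 - 60555 = -35861265/1391 - 60555 = -120093270/1391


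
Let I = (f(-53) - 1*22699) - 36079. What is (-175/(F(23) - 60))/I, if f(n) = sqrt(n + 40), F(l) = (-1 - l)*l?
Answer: -734725/151026444126 - 25*I*sqrt(13)/302052888252 ≈ -4.8649e-6 - 2.9842e-10*I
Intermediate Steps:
F(l) = l*(-1 - l)
f(n) = sqrt(40 + n)
I = -58778 + I*sqrt(13) (I = (sqrt(40 - 53) - 1*22699) - 36079 = (sqrt(-13) - 22699) - 36079 = (I*sqrt(13) - 22699) - 36079 = (-22699 + I*sqrt(13)) - 36079 = -58778 + I*sqrt(13) ≈ -58778.0 + 3.6056*I)
(-175/(F(23) - 60))/I = (-175/(-1*23*(1 + 23) - 60))/(-58778 + I*sqrt(13)) = (-175/(-1*23*24 - 60))/(-58778 + I*sqrt(13)) = (-175/(-552 - 60))/(-58778 + I*sqrt(13)) = (-175/(-612))/(-58778 + I*sqrt(13)) = (-1/612*(-175))/(-58778 + I*sqrt(13)) = 175/(612*(-58778 + I*sqrt(13)))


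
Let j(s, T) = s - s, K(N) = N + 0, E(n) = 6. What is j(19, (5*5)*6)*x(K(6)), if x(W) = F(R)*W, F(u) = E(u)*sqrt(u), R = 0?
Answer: 0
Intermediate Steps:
K(N) = N
F(u) = 6*sqrt(u)
j(s, T) = 0
x(W) = 0 (x(W) = (6*sqrt(0))*W = (6*0)*W = 0*W = 0)
j(19, (5*5)*6)*x(K(6)) = 0*0 = 0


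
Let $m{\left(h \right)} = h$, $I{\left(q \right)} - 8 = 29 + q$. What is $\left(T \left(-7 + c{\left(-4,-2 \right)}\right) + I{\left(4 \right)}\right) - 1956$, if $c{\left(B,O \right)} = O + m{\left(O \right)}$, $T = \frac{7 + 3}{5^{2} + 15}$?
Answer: $- \frac{7671}{4} \approx -1917.8$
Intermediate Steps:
$I{\left(q \right)} = 37 + q$ ($I{\left(q \right)} = 8 + \left(29 + q\right) = 37 + q$)
$T = \frac{1}{4}$ ($T = \frac{10}{25 + 15} = \frac{10}{40} = 10 \cdot \frac{1}{40} = \frac{1}{4} \approx 0.25$)
$c{\left(B,O \right)} = 2 O$ ($c{\left(B,O \right)} = O + O = 2 O$)
$\left(T \left(-7 + c{\left(-4,-2 \right)}\right) + I{\left(4 \right)}\right) - 1956 = \left(\frac{-7 + 2 \left(-2\right)}{4} + \left(37 + 4\right)\right) - 1956 = \left(\frac{-7 - 4}{4} + 41\right) - 1956 = \left(\frac{1}{4} \left(-11\right) + 41\right) - 1956 = \left(- \frac{11}{4} + 41\right) - 1956 = \frac{153}{4} - 1956 = - \frac{7671}{4}$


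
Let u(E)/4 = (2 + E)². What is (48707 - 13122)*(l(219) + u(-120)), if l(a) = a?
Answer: 1989735275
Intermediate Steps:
u(E) = 4*(2 + E)²
(48707 - 13122)*(l(219) + u(-120)) = (48707 - 13122)*(219 + 4*(2 - 120)²) = 35585*(219 + 4*(-118)²) = 35585*(219 + 4*13924) = 35585*(219 + 55696) = 35585*55915 = 1989735275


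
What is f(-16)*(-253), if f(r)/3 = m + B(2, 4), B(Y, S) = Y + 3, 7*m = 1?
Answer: -27324/7 ≈ -3903.4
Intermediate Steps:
m = ⅐ (m = (⅐)*1 = ⅐ ≈ 0.14286)
B(Y, S) = 3 + Y
f(r) = 108/7 (f(r) = 3*(⅐ + (3 + 2)) = 3*(⅐ + 5) = 3*(36/7) = 108/7)
f(-16)*(-253) = (108/7)*(-253) = -27324/7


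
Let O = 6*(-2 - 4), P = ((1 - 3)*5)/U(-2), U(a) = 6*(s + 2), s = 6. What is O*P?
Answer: 15/2 ≈ 7.5000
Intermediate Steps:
U(a) = 48 (U(a) = 6*(6 + 2) = 6*8 = 48)
P = -5/24 (P = ((1 - 3)*5)/48 = -2*5*(1/48) = -10*1/48 = -5/24 ≈ -0.20833)
O = -36 (O = 6*(-6) = -36)
O*P = -36*(-5/24) = 15/2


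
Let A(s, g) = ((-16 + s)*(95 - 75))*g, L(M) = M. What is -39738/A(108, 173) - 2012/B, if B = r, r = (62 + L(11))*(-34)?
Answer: 135457531/197517560 ≈ 0.68580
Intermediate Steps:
A(s, g) = g*(-320 + 20*s) (A(s, g) = ((-16 + s)*20)*g = (-320 + 20*s)*g = g*(-320 + 20*s))
r = -2482 (r = (62 + 11)*(-34) = 73*(-34) = -2482)
B = -2482
-39738/A(108, 173) - 2012/B = -39738*1/(3460*(-16 + 108)) - 2012/(-2482) = -39738/(20*173*92) - 2012*(-1/2482) = -39738/318320 + 1006/1241 = -39738*1/318320 + 1006/1241 = -19869/159160 + 1006/1241 = 135457531/197517560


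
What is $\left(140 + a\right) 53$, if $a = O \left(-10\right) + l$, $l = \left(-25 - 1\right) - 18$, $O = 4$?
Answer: $2968$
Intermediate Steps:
$l = -44$ ($l = -26 - 18 = -44$)
$a = -84$ ($a = 4 \left(-10\right) - 44 = -40 - 44 = -84$)
$\left(140 + a\right) 53 = \left(140 - 84\right) 53 = 56 \cdot 53 = 2968$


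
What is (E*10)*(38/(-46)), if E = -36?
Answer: 6840/23 ≈ 297.39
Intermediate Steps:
(E*10)*(38/(-46)) = (-36*10)*(38/(-46)) = -13680*(-1)/46 = -360*(-19/23) = 6840/23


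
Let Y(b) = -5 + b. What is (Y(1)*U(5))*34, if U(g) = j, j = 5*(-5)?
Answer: 3400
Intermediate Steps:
j = -25
U(g) = -25
(Y(1)*U(5))*34 = ((-5 + 1)*(-25))*34 = -4*(-25)*34 = 100*34 = 3400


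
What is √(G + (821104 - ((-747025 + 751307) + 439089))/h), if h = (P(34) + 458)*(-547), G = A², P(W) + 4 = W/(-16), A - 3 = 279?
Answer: 2*√8637312364967255/659135 ≈ 282.00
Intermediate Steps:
A = 282 (A = 3 + 279 = 282)
P(W) = -4 - W/16 (P(W) = -4 + W/(-16) = -4 + W*(-1/16) = -4 - W/16)
G = 79524 (G = 282² = 79524)
h = -1977405/8 (h = ((-4 - 1/16*34) + 458)*(-547) = ((-4 - 17/8) + 458)*(-547) = (-49/8 + 458)*(-547) = (3615/8)*(-547) = -1977405/8 ≈ -2.4718e+5)
√(G + (821104 - ((-747025 + 751307) + 439089))/h) = √(79524 + (821104 - ((-747025 + 751307) + 439089))/(-1977405/8)) = √(79524 + (821104 - (4282 + 439089))*(-8/1977405)) = √(79524 + (821104 - 1*443371)*(-8/1977405)) = √(79524 + (821104 - 443371)*(-8/1977405)) = √(79524 + 377733*(-8/1977405)) = √(79524 - 1007288/659135) = √(52416044452/659135) = 2*√8637312364967255/659135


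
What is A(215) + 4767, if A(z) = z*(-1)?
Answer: 4552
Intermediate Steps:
A(z) = -z
A(215) + 4767 = -1*215 + 4767 = -215 + 4767 = 4552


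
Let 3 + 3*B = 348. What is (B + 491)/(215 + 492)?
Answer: 6/7 ≈ 0.85714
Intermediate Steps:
B = 115 (B = -1 + (1/3)*348 = -1 + 116 = 115)
(B + 491)/(215 + 492) = (115 + 491)/(215 + 492) = 606/707 = 606*(1/707) = 6/7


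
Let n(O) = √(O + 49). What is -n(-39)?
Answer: -√10 ≈ -3.1623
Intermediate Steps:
n(O) = √(49 + O)
-n(-39) = -√(49 - 39) = -√10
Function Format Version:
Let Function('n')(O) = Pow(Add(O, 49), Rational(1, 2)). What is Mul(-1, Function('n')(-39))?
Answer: Mul(-1, Pow(10, Rational(1, 2))) ≈ -3.1623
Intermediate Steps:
Function('n')(O) = Pow(Add(49, O), Rational(1, 2))
Mul(-1, Function('n')(-39)) = Mul(-1, Pow(Add(49, -39), Rational(1, 2))) = Mul(-1, Pow(10, Rational(1, 2)))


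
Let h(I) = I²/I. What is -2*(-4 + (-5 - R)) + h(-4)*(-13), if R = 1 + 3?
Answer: 78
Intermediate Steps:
R = 4
h(I) = I
-2*(-4 + (-5 - R)) + h(-4)*(-13) = -2*(-4 + (-5 - 1*4)) - 4*(-13) = -2*(-4 + (-5 - 4)) + 52 = -2*(-4 - 9) + 52 = -2*(-13) + 52 = 26 + 52 = 78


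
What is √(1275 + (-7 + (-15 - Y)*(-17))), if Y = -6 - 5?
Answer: 2*√334 ≈ 36.551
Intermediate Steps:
Y = -11
√(1275 + (-7 + (-15 - Y)*(-17))) = √(1275 + (-7 + (-15 - 1*(-11))*(-17))) = √(1275 + (-7 + (-15 + 11)*(-17))) = √(1275 + (-7 - 4*(-17))) = √(1275 + (-7 + 68)) = √(1275 + 61) = √1336 = 2*√334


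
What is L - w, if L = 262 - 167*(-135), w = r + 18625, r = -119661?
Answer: 123843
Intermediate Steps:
w = -101036 (w = -119661 + 18625 = -101036)
L = 22807 (L = 262 + 22545 = 22807)
L - w = 22807 - 1*(-101036) = 22807 + 101036 = 123843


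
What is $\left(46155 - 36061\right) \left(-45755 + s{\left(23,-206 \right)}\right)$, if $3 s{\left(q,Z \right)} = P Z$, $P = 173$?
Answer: $- \frac{1745282882}{3} \approx -5.8176 \cdot 10^{8}$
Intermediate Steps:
$s{\left(q,Z \right)} = \frac{173 Z}{3}$
$\left(46155 - 36061\right) \left(-45755 + s{\left(23,-206 \right)}\right) = \left(46155 - 36061\right) \left(-45755 + \frac{173}{3} \left(-206\right)\right) = 10094 \left(-45755 - \frac{35638}{3}\right) = 10094 \left(- \frac{172903}{3}\right) = - \frac{1745282882}{3}$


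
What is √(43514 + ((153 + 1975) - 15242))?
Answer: 40*√19 ≈ 174.36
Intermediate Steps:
√(43514 + ((153 + 1975) - 15242)) = √(43514 + (2128 - 15242)) = √(43514 - 13114) = √30400 = 40*√19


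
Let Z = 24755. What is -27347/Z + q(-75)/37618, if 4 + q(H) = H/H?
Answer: -1028813711/931233590 ≈ -1.1048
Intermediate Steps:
q(H) = -3 (q(H) = -4 + H/H = -4 + 1 = -3)
-27347/Z + q(-75)/37618 = -27347/24755 - 3/37618 = -1028813711/931233590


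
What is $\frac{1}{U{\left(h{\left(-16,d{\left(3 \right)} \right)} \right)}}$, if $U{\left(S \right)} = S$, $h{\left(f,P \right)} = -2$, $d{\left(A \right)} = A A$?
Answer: $- \frac{1}{2} \approx -0.5$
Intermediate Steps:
$d{\left(A \right)} = A^{2}$
$\frac{1}{U{\left(h{\left(-16,d{\left(3 \right)} \right)} \right)}} = \frac{1}{-2} = - \frac{1}{2}$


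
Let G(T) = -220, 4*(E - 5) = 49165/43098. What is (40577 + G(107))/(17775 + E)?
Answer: 6957223944/3065178925 ≈ 2.2698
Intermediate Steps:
E = 911125/172392 (E = 5 + (49165/43098)/4 = 5 + (49165*(1/43098))/4 = 5 + (¼)*(49165/43098) = 5 + 49165/172392 = 911125/172392 ≈ 5.2852)
(40577 + G(107))/(17775 + E) = (40577 - 220)/(17775 + 911125/172392) = 40357/(3065178925/172392) = 40357*(172392/3065178925) = 6957223944/3065178925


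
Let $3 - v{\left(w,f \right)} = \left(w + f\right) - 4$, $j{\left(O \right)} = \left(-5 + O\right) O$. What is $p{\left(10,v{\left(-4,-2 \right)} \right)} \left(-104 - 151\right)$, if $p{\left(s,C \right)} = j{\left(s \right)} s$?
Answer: $-127500$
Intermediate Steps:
$j{\left(O \right)} = O \left(-5 + O\right)$
$v{\left(w,f \right)} = 7 - f - w$ ($v{\left(w,f \right)} = 3 - \left(\left(w + f\right) - 4\right) = 3 - \left(\left(f + w\right) - 4\right) = 3 - \left(-4 + f + w\right) = 7 - f - w$)
$p{\left(s,C \right)} = s^{2} \left(-5 + s\right)$ ($p{\left(s,C \right)} = s \left(-5 + s\right) s = s^{2} \left(-5 + s\right)$)
$p{\left(10,v{\left(-4,-2 \right)} \right)} \left(-104 - 151\right) = 10^{2} \left(-5 + 10\right) \left(-104 - 151\right) = 100 \cdot 5 \left(-255\right) = 500 \left(-255\right) = -127500$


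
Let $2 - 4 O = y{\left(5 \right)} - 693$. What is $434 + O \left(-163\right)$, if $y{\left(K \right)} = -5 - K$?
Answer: $- \frac{113179}{4} \approx -28295.0$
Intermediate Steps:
$O = \frac{705}{4}$ ($O = \frac{1}{2} - \frac{\left(-5 - 5\right) - 693}{4} = \frac{1}{2} - \frac{-10 - 693}{4} = \frac{1}{2} - - \frac{703}{4} = \frac{1}{2} + \frac{703}{4} = \frac{705}{4} \approx 176.25$)
$434 + O \left(-163\right) = 434 + \frac{705}{4} \left(-163\right) = 434 - \frac{114915}{4} = - \frac{113179}{4}$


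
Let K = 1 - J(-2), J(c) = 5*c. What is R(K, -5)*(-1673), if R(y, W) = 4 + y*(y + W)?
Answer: -117110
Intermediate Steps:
K = 11 (K = 1 - 5*(-2) = 1 - 1*(-10) = 1 + 10 = 11)
R(y, W) = 4 + y*(W + y)
R(K, -5)*(-1673) = (4 + 11² - 5*11)*(-1673) = (4 + 121 - 55)*(-1673) = 70*(-1673) = -117110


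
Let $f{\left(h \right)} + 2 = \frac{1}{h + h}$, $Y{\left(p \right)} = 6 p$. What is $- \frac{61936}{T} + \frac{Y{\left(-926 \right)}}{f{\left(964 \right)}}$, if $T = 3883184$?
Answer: $\frac{866589666309}{311868215} \approx 2778.7$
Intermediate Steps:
$f{\left(h \right)} = -2 + \frac{1}{2 h}$ ($f{\left(h \right)} = -2 + \frac{1}{h + h} = -2 + \frac{1}{2 h}$)
$- \frac{61936}{T} + \frac{Y{\left(-926 \right)}}{f{\left(964 \right)}} = - \frac{61936}{3883184} + \frac{6 \left(-926\right)}{-2 + \frac{1}{2 \cdot 964}} = \left(-61936\right) \frac{1}{3883184} - \frac{5556}{-2 + \frac{1}{2} \cdot \frac{1}{964}} = - \frac{3871}{242699} - \frac{5556}{-2 + \frac{1}{1928}} = - \frac{3871}{242699} - \frac{5556}{- \frac{3855}{1928}} = - \frac{3871}{242699} - - \frac{3570656}{1285} = - \frac{3871}{242699} + \frac{3570656}{1285} = \frac{866589666309}{311868215}$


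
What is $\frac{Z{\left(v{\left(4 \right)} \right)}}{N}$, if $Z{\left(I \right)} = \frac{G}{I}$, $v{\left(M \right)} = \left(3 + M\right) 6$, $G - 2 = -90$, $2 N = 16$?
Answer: $- \frac{11}{42} \approx -0.2619$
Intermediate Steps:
$N = 8$ ($N = \frac{1}{2} \cdot 16 = 8$)
$G = -88$ ($G = 2 - 90 = -88$)
$v{\left(M \right)} = 18 + 6 M$
$Z{\left(I \right)} = - \frac{88}{I}$
$\frac{Z{\left(v{\left(4 \right)} \right)}}{N} = \frac{\left(-88\right) \frac{1}{18 + 6 \cdot 4}}{8} = - \frac{88}{18 + 24} \cdot \frac{1}{8} = - \frac{88}{42} \cdot \frac{1}{8} = \left(-88\right) \frac{1}{42} \cdot \frac{1}{8} = \left(- \frac{44}{21}\right) \frac{1}{8} = - \frac{11}{42}$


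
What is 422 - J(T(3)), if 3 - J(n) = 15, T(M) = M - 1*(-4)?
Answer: 434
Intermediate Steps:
T(M) = 4 + M (T(M) = M + 4 = 4 + M)
J(n) = -12 (J(n) = 3 - 1*15 = 3 - 15 = -12)
422 - J(T(3)) = 422 - 1*(-12) = 422 + 12 = 434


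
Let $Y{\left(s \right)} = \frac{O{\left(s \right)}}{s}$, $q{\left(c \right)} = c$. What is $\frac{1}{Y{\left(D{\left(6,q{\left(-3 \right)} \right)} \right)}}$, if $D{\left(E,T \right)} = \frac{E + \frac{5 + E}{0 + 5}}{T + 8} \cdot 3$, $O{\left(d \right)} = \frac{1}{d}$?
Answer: $\frac{15129}{625} \approx 24.206$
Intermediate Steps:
$D{\left(E,T \right)} = \frac{3 \left(1 + \frac{6 E}{5}\right)}{8 + T}$ ($D{\left(E,T \right)} = \frac{E + \frac{5 + E}{5}}{8 + T} 3 = \frac{E + \left(5 + E\right) \frac{1}{5}}{8 + T} 3 = \frac{E + \left(1 + \frac{E}{5}\right)}{8 + T} 3 = \frac{1 + \frac{6 E}{5}}{8 + T} 3 = \frac{3 \left(1 + \frac{6 E}{5}\right)}{8 + T}$)
$Y{\left(s \right)} = \frac{1}{s^{2}}$ ($Y{\left(s \right)} = \frac{1}{s s} = \frac{1}{s^{2}}$)
$\frac{1}{Y{\left(D{\left(6,q{\left(-3 \right)} \right)} \right)}} = \frac{1}{\frac{1}{\frac{9}{25} \left(5 + 6 \cdot 6\right)^{2} \frac{1}{\left(8 - 3\right)^{2}}}} = \frac{1}{\frac{1}{\frac{9}{625} \left(5 + 36\right)^{2}}} = \frac{1}{\frac{1}{\frac{15129}{625}}} = \frac{1}{\frac{625}{15129}} = \frac{15129}{625}$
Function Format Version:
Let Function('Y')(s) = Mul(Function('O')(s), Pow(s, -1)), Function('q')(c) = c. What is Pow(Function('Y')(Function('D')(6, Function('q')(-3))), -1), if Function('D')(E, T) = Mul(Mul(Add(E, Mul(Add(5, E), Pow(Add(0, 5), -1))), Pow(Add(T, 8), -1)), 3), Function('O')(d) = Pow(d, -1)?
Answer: Rational(15129, 625) ≈ 24.206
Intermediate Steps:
Function('D')(E, T) = Mul(3, Pow(Add(8, T), -1), Add(1, Mul(Rational(6, 5), E))) (Function('D')(E, T) = Mul(Mul(Add(E, Mul(Add(5, E), Pow(5, -1))), Pow(Add(8, T), -1)), 3) = Mul(Mul(Add(E, Mul(Add(5, E), Rational(1, 5))), Pow(Add(8, T), -1)), 3) = Mul(Mul(Add(E, Add(1, Mul(Rational(1, 5), E))), Pow(Add(8, T), -1)), 3) = Mul(Mul(Add(1, Mul(Rational(6, 5), E)), Pow(Add(8, T), -1)), 3) = Mul(Mul(Pow(Add(8, T), -1), Add(1, Mul(Rational(6, 5), E))), 3) = Mul(3, Pow(Add(8, T), -1), Add(1, Mul(Rational(6, 5), E))))
Function('Y')(s) = Pow(s, -2) (Function('Y')(s) = Mul(Pow(s, -1), Pow(s, -1)) = Pow(s, -2))
Pow(Function('Y')(Function('D')(6, Function('q')(-3))), -1) = Pow(Pow(Mul(Rational(3, 5), Pow(Add(8, -3), -1), Add(5, Mul(6, 6))), -2), -1) = Pow(Pow(Mul(Rational(3, 5), Pow(5, -1), Add(5, 36)), -2), -1) = Pow(Pow(Mul(Rational(3, 5), Rational(1, 5), 41), -2), -1) = Pow(Pow(Rational(123, 25), -2), -1) = Pow(Rational(625, 15129), -1) = Rational(15129, 625)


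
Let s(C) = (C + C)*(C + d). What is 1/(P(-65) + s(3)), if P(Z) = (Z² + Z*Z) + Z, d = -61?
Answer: 1/8037 ≈ 0.00012442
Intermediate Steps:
s(C) = 2*C*(-61 + C) (s(C) = (C + C)*(C - 61) = (2*C)*(-61 + C) = 2*C*(-61 + C))
P(Z) = Z + 2*Z² (P(Z) = (Z² + Z²) + Z = 2*Z² + Z = Z + 2*Z²)
1/(P(-65) + s(3)) = 1/(-65*(1 + 2*(-65)) + 2*3*(-61 + 3)) = 1/(-65*(1 - 130) + 2*3*(-58)) = 1/(-65*(-129) - 348) = 1/(8385 - 348) = 1/8037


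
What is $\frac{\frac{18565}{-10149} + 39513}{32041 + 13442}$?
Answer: $\frac{400998872}{461606967} \approx 0.8687$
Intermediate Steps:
$\frac{\frac{18565}{-10149} + 39513}{32041 + 13442} = \frac{18565 \left(- \frac{1}{10149}\right) + 39513}{45483} = \left(- \frac{18565}{10149} + 39513\right) \frac{1}{45483} = \frac{400998872}{10149} \cdot \frac{1}{45483} = \frac{400998872}{461606967}$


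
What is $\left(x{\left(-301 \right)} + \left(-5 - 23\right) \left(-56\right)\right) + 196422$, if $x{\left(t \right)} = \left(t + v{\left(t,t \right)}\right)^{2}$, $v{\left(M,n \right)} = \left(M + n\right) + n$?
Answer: $1647606$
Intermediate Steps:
$v{\left(M,n \right)} = M + 2 n$
$x{\left(t \right)} = 16 t^{2}$ ($x{\left(t \right)} = \left(t + \left(t + 2 t\right)\right)^{2} = \left(t + 3 t\right)^{2} = \left(4 t\right)^{2} = 16 t^{2}$)
$\left(x{\left(-301 \right)} + \left(-5 - 23\right) \left(-56\right)\right) + 196422 = \left(16 \left(-301\right)^{2} + \left(-5 - 23\right) \left(-56\right)\right) + 196422 = \left(16 \cdot 90601 - -1568\right) + 196422 = \left(1449616 + 1568\right) + 196422 = 1451184 + 196422 = 1647606$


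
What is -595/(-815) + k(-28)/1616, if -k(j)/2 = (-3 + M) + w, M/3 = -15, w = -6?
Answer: 52477/65852 ≈ 0.79689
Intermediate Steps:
M = -45 (M = 3*(-15) = -45)
k(j) = 108 (k(j) = -2*((-3 - 45) - 6) = -2*(-48 - 6) = -2*(-54) = 108)
-595/(-815) + k(-28)/1616 = -595/(-815) + 108/1616 = -595*(-1/815) + 108*(1/1616) = 119/163 + 27/404 = 52477/65852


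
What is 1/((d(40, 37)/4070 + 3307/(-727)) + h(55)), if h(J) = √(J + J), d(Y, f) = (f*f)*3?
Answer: 22637347810/623341775671 + 6395200900*√110/623341775671 ≈ 0.14392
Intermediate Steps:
d(Y, f) = 3*f² (d(Y, f) = f²*3 = 3*f²)
h(J) = √2*√J (h(J) = √(2*J) = √2*√J)
1/((d(40, 37)/4070 + 3307/(-727)) + h(55)) = 1/(((3*37²)/4070 + 3307/(-727)) + √2*√55) = 1/(((3*1369)*(1/4070) + 3307*(-1/727)) + √110) = 1/((4107*(1/4070) - 3307/727) + √110) = 1/((111/110 - 3307/727) + √110) = 1/(-283073/79970 + √110)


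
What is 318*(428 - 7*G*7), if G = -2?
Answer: 167268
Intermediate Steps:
318*(428 - 7*G*7) = 318*(428 - 7*(-2)*7) = 318*(428 + 14*7) = 318*(428 + 98) = 318*526 = 167268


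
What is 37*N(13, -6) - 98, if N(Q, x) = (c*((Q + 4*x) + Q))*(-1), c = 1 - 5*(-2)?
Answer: -912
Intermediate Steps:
c = 11 (c = 1 + 10 = 11)
N(Q, x) = -44*x - 22*Q (N(Q, x) = (11*((Q + 4*x) + Q))*(-1) = (11*(2*Q + 4*x))*(-1) = (22*Q + 44*x)*(-1) = -44*x - 22*Q)
37*N(13, -6) - 98 = 37*(-44*(-6) - 22*13) - 98 = 37*(264 - 286) - 98 = 37*(-22) - 98 = -814 - 98 = -912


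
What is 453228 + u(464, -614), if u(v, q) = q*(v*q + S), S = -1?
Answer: 175379986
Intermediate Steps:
u(v, q) = q*(-1 + q*v) (u(v, q) = q*(v*q - 1) = q*(q*v - 1) = q*(-1 + q*v))
453228 + u(464, -614) = 453228 - 614*(-1 - 614*464) = 453228 - 614*(-1 - 284896) = 453228 - 614*(-284897) = 453228 + 174926758 = 175379986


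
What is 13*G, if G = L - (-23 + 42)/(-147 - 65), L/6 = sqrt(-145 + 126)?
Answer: 247/212 + 78*I*sqrt(19) ≈ 1.1651 + 339.99*I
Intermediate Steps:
L = 6*I*sqrt(19) (L = 6*sqrt(-145 + 126) = 6*sqrt(-19) = 6*(I*sqrt(19)) = 6*I*sqrt(19) ≈ 26.153*I)
G = 19/212 + 6*I*sqrt(19) (G = 6*I*sqrt(19) - (-23 + 42)/(-147 - 65) = 6*I*sqrt(19) - 19/(-212) = 6*I*sqrt(19) - 19*(-1)/212 = 6*I*sqrt(19) - 1*(-19/212) = 6*I*sqrt(19) + 19/212 = 19/212 + 6*I*sqrt(19) ≈ 0.089623 + 26.153*I)
13*G = 13*(19/212 + 6*I*sqrt(19)) = 247/212 + 78*I*sqrt(19)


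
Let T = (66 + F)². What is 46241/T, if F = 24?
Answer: 46241/8100 ≈ 5.7088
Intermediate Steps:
T = 8100 (T = (66 + 24)² = 90² = 8100)
46241/T = 46241/8100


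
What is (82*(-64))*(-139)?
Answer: 729472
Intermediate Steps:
(82*(-64))*(-139) = -5248*(-139) = 729472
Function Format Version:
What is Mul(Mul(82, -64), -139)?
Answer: 729472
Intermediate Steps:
Mul(Mul(82, -64), -139) = Mul(-5248, -139) = 729472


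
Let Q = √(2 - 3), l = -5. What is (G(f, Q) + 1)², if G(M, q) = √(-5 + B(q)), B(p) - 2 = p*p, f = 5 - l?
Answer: -3 + 4*I ≈ -3.0 + 4.0*I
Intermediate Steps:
f = 10 (f = 5 - 1*(-5) = 5 + 5 = 10)
B(p) = 2 + p² (B(p) = 2 + p*p = 2 + p²)
Q = I (Q = √(-1) = I ≈ 1.0*I)
G(M, q) = √(-3 + q²) (G(M, q) = √(-5 + (2 + q²)) = √(-3 + q²))
(G(f, Q) + 1)² = (√(-3 + I²) + 1)² = (√(-3 - 1) + 1)² = (√(-4) + 1)² = (2*I + 1)² = (1 + 2*I)²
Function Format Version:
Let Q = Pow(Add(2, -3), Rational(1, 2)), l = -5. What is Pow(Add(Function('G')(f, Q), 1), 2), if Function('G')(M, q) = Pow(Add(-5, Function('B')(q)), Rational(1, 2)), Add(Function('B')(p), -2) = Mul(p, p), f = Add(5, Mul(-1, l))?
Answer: Add(-3, Mul(4, I)) ≈ Add(-3.0000, Mul(4.0000, I))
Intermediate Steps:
f = 10 (f = Add(5, Mul(-1, -5)) = Add(5, 5) = 10)
Function('B')(p) = Add(2, Pow(p, 2)) (Function('B')(p) = Add(2, Mul(p, p)) = Add(2, Pow(p, 2)))
Q = I (Q = Pow(-1, Rational(1, 2)) = I ≈ Mul(1.0000, I))
Function('G')(M, q) = Pow(Add(-3, Pow(q, 2)), Rational(1, 2)) (Function('G')(M, q) = Pow(Add(-5, Add(2, Pow(q, 2))), Rational(1, 2)) = Pow(Add(-3, Pow(q, 2)), Rational(1, 2)))
Pow(Add(Function('G')(f, Q), 1), 2) = Pow(Add(Pow(Add(-3, Pow(I, 2)), Rational(1, 2)), 1), 2) = Pow(Add(Pow(Add(-3, -1), Rational(1, 2)), 1), 2) = Pow(Add(Pow(-4, Rational(1, 2)), 1), 2) = Pow(Add(Mul(2, I), 1), 2) = Pow(Add(1, Mul(2, I)), 2)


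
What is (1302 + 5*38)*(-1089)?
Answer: -1624788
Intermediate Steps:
(1302 + 5*38)*(-1089) = (1302 + 190)*(-1089) = 1492*(-1089) = -1624788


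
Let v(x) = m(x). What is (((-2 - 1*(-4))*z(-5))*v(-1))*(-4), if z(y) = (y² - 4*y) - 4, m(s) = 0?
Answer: 0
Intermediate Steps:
z(y) = -4 + y² - 4*y
v(x) = 0
(((-2 - 1*(-4))*z(-5))*v(-1))*(-4) = (((-2 - 1*(-4))*(-4 + (-5)² - 4*(-5)))*0)*(-4) = (((-2 + 4)*(-4 + 25 + 20))*0)*(-4) = ((2*41)*0)*(-4) = (82*0)*(-4) = 0*(-4) = 0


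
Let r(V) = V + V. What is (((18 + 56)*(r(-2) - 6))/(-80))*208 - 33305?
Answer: -31381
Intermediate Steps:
r(V) = 2*V
(((18 + 56)*(r(-2) - 6))/(-80))*208 - 33305 = (((18 + 56)*(2*(-2) - 6))/(-80))*208 - 33305 = ((74*(-4 - 6))*(-1/80))*208 - 33305 = ((74*(-10))*(-1/80))*208 - 33305 = -740*(-1/80)*208 - 33305 = (37/4)*208 - 33305 = 1924 - 33305 = -31381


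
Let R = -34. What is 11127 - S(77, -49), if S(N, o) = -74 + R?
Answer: 11235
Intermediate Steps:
S(N, o) = -108 (S(N, o) = -74 - 34 = -108)
11127 - S(77, -49) = 11127 - 1*(-108) = 11127 + 108 = 11235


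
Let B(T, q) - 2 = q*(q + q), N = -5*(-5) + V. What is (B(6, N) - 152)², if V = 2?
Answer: 1710864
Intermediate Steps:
N = 27 (N = -5*(-5) + 2 = 25 + 2 = 27)
B(T, q) = 2 + 2*q² (B(T, q) = 2 + q*(q + q) = 2 + q*(2*q) = 2 + 2*q²)
(B(6, N) - 152)² = ((2 + 2*27²) - 152)² = ((2 + 2*729) - 152)² = ((2 + 1458) - 152)² = (1460 - 152)² = 1308² = 1710864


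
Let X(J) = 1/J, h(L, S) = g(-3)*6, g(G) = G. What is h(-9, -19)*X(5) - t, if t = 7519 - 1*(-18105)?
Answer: -128138/5 ≈ -25628.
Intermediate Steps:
h(L, S) = -18 (h(L, S) = -3*6 = -18)
t = 25624 (t = 7519 + 18105 = 25624)
h(-9, -19)*X(5) - t = -18/5 - 1*25624 = -18*1/5 - 25624 = -18/5 - 25624 = -128138/5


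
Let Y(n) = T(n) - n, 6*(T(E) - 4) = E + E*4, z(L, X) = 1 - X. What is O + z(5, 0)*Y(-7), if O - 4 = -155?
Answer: -875/6 ≈ -145.83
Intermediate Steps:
O = -151 (O = 4 - 155 = -151)
T(E) = 4 + 5*E/6 (T(E) = 4 + (E + E*4)/6 = 4 + (E + 4*E)/6 = 4 + (5*E)/6 = 4 + 5*E/6)
Y(n) = 4 - n/6 (Y(n) = (4 + 5*n/6) - n = 4 - n/6)
O + z(5, 0)*Y(-7) = -151 + (1 - 1*0)*(4 - ⅙*(-7)) = -151 + (1 + 0)*(4 + 7/6) = -151 + 1*(31/6) = -151 + 31/6 = -875/6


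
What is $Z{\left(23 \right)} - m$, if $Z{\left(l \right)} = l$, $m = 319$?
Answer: $-296$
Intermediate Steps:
$Z{\left(23 \right)} - m = 23 - 319 = -296$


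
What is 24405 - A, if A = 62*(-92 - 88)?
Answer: 35565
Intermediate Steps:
A = -11160 (A = 62*(-180) = -11160)
24405 - A = 24405 - 1*(-11160) = 24405 + 11160 = 35565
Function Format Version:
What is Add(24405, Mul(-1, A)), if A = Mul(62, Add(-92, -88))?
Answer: 35565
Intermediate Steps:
A = -11160 (A = Mul(62, -180) = -11160)
Add(24405, Mul(-1, A)) = Add(24405, Mul(-1, -11160)) = Add(24405, 11160) = 35565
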